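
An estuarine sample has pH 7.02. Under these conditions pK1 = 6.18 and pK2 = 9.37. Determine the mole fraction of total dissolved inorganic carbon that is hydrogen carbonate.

α₁ = 0.870

α₁ = 1 / (1 + [H⁺]/K1 + K2/[H⁺]) = 1 / (1 + 10^-0.84 + 10^-2.35)
   = 1 / (1 + 0.14454 + 0.0044668) = 1/1.1490 = 0.8703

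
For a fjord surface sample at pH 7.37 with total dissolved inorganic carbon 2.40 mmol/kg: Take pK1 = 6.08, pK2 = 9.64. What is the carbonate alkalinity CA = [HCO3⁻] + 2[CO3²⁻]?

CA = [HCO3⁻] + 2[CO3²⁻] = (α₁ + 2α₂)·DIC
At pH 7.37: [H⁺]/K1 = 10^-1.29 = 0.051286, K2/[H⁺] = 10^-2.27 = 0.0053703
α₁ = 1/(1 + 0.051286 + 0.0053703) = 1/1.0567 = 0.9464; α₂ = α₁·K2/[H⁺] = 0.005082
α₁ + 2α₂ = 0.9565
CA = 0.9565 × 2.40 = 2.30 mmol/kg

CA = 2.30 mmol/kg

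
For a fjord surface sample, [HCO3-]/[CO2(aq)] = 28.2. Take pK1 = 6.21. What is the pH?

From K1 = [H⁺][HCO3-]/[CO2(aq)]:  pH = pK1 + log₁₀([HCO3-]/[CO2(aq)])
log₁₀(28.2) = +1.450
pH = 6.21 + (+1.450) = 7.66

pH = 7.66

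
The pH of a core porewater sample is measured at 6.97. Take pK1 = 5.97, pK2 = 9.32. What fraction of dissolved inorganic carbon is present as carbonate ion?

α₂ = 0.00404

α₂ = 1 / (1 + [H⁺]/K2 + [H⁺]²/(K1K2)) = 1 / (1 + 10^+2.35 + 10^+1.35)
   = 1 / (1 + 223.87 + 22.387) = 1/247.26 = 0.004044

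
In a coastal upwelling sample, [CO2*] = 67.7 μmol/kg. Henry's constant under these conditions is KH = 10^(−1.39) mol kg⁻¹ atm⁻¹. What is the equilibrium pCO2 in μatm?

pCO2 = 1660 μatm

KH = 10^(−1.39) = 4.074×10^-2 mol kg⁻¹ atm⁻¹
pCO2 = [CO2*]/KH = 67.7×10^-6 / 4.074×10^-2 = 1.66×10^-3 atm = 1660 μatm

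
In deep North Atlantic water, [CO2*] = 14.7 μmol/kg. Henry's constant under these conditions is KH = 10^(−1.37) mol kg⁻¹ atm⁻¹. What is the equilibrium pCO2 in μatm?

KH = 10^(−1.37) = 4.266×10^-2 mol kg⁻¹ atm⁻¹
pCO2 = [CO2*]/KH = 14.7×10^-6 / 4.266×10^-2 = 3.45×10^-4 atm = 345 μatm

pCO2 = 345 μatm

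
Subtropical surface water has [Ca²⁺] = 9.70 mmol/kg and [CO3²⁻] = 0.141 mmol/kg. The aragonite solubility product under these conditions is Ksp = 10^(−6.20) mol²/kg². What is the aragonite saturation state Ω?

Ω = 2.17

Ksp = 10^(−6.20) = 6.310×10^-7
Ω = [Ca²⁺][CO3²⁻]/Ksp = (9.70×10^-3)(0.141×10^-3) / 6.310×10^-7 = 2.17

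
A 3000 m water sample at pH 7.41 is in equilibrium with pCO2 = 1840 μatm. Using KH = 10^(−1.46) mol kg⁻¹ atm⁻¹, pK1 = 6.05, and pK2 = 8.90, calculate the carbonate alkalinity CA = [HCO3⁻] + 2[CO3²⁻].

CA = 1.56 mmol/kg

[CO2*] = KH · pCO2 = 10^(−1.46) × 1840×10^-6 = 6.380×10^-5 mol/kg
α₀ = 1/(1 + K1/[H⁺] + K1K2/[H⁺]²) = 1/(1 + 10^+1.36 + 10^-0.13) = 0.04057
DIC = [CO2*]/α₀ = 6.380×10^-5 / 0.04057 = 1.573 mmol/kg
CA = (α₁ + 2α₂)·DIC = (0.9294 + 2×0.03007) × 1.573 = 1.56 mmol/kg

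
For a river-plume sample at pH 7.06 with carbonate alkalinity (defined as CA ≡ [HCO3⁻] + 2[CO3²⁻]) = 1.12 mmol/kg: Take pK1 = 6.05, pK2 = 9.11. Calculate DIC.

CA = [HCO3⁻] + 2[CO3²⁻] = (α₁ + 2α₂)·DIC
At pH 7.06: [H⁺]/K1 = 10^-1.01 = 0.097724, K2/[H⁺] = 10^-2.05 = 0.0089125
α₁ = 1/(1 + 0.097724 + 0.0089125) = 1/1.1066 = 0.9036; α₂ = α₁·K2/[H⁺] = 0.008054
α₁ + 2α₂ = 0.9197
DIC = CA / (α₁ + 2α₂) = 1.12 / 0.9197 = 1.22 mmol/kg

DIC = 1.22 mmol/kg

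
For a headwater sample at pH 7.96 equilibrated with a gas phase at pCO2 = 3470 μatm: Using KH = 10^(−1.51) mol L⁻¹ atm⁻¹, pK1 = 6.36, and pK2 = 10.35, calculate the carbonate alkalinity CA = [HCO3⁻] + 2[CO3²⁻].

[CO2*] = KH · pCO2 = 10^(−1.51) × 3470×10^-6 = 1.072×10^-4 mol/L
α₀ = 1/(1 + K1/[H⁺] + K1K2/[H⁺]²) = 1/(1 + 10^+1.60 + 10^-0.79) = 0.02441
DIC = [CO2*]/α₀ = 1.072×10^-4 / 0.02441 = 4.394 mmol/L
CA = (α₁ + 2α₂)·DIC = (0.9716 + 2×0.003958) × 4.394 = 4.30 mmol/L

CA = 4.30 mmol/L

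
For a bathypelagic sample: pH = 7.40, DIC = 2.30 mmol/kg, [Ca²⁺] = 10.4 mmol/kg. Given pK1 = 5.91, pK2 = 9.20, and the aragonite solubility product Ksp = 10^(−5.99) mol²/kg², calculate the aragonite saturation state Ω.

α₂ = 1 / (1 + [H⁺]/K2 + [H⁺]²/(K1K2)) = 1 / (1 + 10^+1.80 + 10^+0.31)
   = 1 / (1 + 63.096 + 2.0417) = 1/66.137 = 0.01512
[CO3²⁻] = α₂ × DIC = 0.01512 × 2.30 = 0.03478 mmol/kg
Ksp = 10^(−5.99) = 1.023×10^-6
Ω = [Ca²⁺][CO3²⁻]/Ksp = (10.4×10^-3)(3.478×10^-5) / 1.023×10^-6 = 0.353

Ω = 0.353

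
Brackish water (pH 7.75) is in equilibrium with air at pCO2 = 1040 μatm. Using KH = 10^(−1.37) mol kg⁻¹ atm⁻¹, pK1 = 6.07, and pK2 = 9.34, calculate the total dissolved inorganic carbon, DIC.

[CO2*] = KH · pCO2 = 10^(−1.37) × 1040×10^-6 = 4.436×10^-5 mol/kg
α₀ = 1/(1 + K1/[H⁺] + K1K2/[H⁺]²) = 1/(1 + 10^+1.68 + 10^+0.09) = 0.01996
DIC = [CO2*]/α₀ = 4.436×10^-5 / 0.01996 = 2.22 mmol/kg

DIC = 2.22 mmol/kg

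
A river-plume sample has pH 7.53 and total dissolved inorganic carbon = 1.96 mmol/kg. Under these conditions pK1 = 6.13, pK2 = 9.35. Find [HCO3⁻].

α₁ = 1 / (1 + [H⁺]/K1 + K2/[H⁺]) = 1 / (1 + 10^-1.40 + 10^-1.82)
   = 1 / (1 + 0.039811 + 0.015136) = 1/1.0549 = 0.9479
[HCO3⁻] = α₁ × DIC = 0.9479 × 1.96 = 1.86 mmol/kg

[HCO3⁻] = 1.86 mmol/kg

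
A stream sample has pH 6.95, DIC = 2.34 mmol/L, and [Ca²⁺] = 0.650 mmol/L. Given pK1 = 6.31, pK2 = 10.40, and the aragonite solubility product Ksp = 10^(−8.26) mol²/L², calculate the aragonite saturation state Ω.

α₂ = 1 / (1 + [H⁺]/K2 + [H⁺]²/(K1K2)) = 1 / (1 + 10^+3.45 + 10^+2.81)
   = 1 / (1 + 2818.4 + 645.65) = 1/3465.0 = 0.0002886
[CO3²⁻] = α₂ × DIC = 0.0002886 × 2.34 = 0.0006753 mmol/L = 0.6753 μmol/L
Ksp = 10^(−8.26) = 5.495×10^-9
Ω = [Ca²⁺][CO3²⁻]/Ksp = (0.650×10^-3)(6.753×10^-7) / 5.495×10^-9 = 0.0799

Ω = 0.0799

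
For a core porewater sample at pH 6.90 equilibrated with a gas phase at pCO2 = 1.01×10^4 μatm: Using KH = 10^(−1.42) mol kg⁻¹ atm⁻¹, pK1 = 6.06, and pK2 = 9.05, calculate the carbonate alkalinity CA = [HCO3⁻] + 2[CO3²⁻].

CA = 2.69 mmol/kg

[CO2*] = KH · pCO2 = 10^(−1.42) × 1.01×10^4×10^-6 = 3.840×10^-4 mol/kg
α₀ = 1/(1 + K1/[H⁺] + K1K2/[H⁺]²) = 1/(1 + 10^+0.84 + 10^-1.31) = 0.1255
DIC = [CO2*]/α₀ = 3.840×10^-4 / 0.1255 = 3.059 mmol/kg
CA = (α₁ + 2α₂)·DIC = (0.8683 + 2×0.006147) × 3.059 = 2.69 mmol/kg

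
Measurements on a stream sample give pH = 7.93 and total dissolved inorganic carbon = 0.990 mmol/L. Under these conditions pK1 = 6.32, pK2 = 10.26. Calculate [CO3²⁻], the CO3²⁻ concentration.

α₂ = 1 / (1 + [H⁺]/K2 + [H⁺]²/(K1K2)) = 1 / (1 + 10^+2.33 + 10^+0.72)
   = 1 / (1 + 213.80 + 5.2481) = 1/220.04 = 0.004545
[CO3²⁻] = α₂ × DIC = 0.004545 × 0.990 = 0.00450 mmol/L = 4.50 μmol/L

[CO3²⁻] = 4.50 μmol/L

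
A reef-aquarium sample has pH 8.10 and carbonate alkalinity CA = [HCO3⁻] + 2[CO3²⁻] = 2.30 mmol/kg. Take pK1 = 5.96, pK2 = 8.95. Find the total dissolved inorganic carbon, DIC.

DIC = 2.06 mmol/kg

CA = [HCO3⁻] + 2[CO3²⁻] = (α₁ + 2α₂)·DIC
At pH 8.10: [H⁺]/K1 = 10^-2.14 = 0.0072444, K2/[H⁺] = 10^-0.85 = 0.14125
α₁ = 1/(1 + 0.0072444 + 0.14125) = 1/1.1485 = 0.8707; α₂ = α₁·K2/[H⁺] = 0.1230
α₁ + 2α₂ = 1.1167
DIC = CA / (α₁ + 2α₂) = 2.30 / 1.1167 = 2.06 mmol/kg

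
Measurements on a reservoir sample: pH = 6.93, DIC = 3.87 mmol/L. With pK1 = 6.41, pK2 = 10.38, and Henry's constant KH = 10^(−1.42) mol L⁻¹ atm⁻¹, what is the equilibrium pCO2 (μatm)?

pCO2 = 2.36×10^4 μatm

α₀ = 1 / (1 + K1/[H⁺] + K1K2/[H⁺]²) = 1 / (1 + 10^+0.52 + 10^-2.93)
   = 1 / (1 + 3.3113 + 0.0011749) = 1/4.3125 = 0.2319
[CO2*] = α₀ × DIC = 0.2319 × 3.87 = 0.8974 mmol/L
pCO2 = [CO2*]/KH = 8.974×10^-4 / 3.802×10^-2 = 2.36×10^4 μatm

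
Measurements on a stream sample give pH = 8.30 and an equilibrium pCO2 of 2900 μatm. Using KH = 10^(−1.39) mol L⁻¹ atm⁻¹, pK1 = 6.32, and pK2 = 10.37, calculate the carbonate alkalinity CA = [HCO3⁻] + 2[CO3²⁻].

[CO2*] = KH · pCO2 = 10^(−1.39) × 2900×10^-6 = 1.181×10^-4 mol/L
α₀ = 1/(1 + K1/[H⁺] + K1K2/[H⁺]²) = 1/(1 + 10^+1.98 + 10^-0.09) = 0.01028
DIC = [CO2*]/α₀ = 1.181×10^-4 / 0.01028 = 11.50 mmol/L
CA = (α₁ + 2α₂)·DIC = (0.9814 + 2×0.008353) × 11.50 = 11.5 mmol/L

CA = 11.5 mmol/L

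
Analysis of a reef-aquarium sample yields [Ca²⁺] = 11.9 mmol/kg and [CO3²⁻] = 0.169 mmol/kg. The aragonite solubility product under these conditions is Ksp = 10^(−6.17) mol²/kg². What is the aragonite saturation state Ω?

Ω = 2.97

Ksp = 10^(−6.17) = 6.761×10^-7
Ω = [Ca²⁺][CO3²⁻]/Ksp = (11.9×10^-3)(0.169×10^-3) / 6.761×10^-7 = 2.97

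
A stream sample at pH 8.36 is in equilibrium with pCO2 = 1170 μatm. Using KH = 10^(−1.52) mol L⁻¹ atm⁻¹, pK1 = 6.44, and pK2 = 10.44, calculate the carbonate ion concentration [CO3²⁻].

[CO3²⁻] = 0.0244 mmol/L

[CO2*] = KH · pCO2 = 10^(−1.52) × 1170×10^-6 = 3.533×10^-5 mol/L
α₀ = 1/(1 + K1/[H⁺] + K1K2/[H⁺]²) = 1/(1 + 10^+1.92 + 10^-0.16) = 0.01178
DIC = [CO2*]/α₀ = 3.533×10^-5 / 0.01178 = 2.999 mmol/L
[CO3²⁻] = α₂·DIC; α₂ = 0.008152, so [CO3²⁻] = 0.008152 × 2.999 = 0.0244 mmol/L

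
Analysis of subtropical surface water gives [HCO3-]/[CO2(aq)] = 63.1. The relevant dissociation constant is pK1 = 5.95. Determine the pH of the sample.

pH = 7.75

From K1 = [H⁺][HCO3-]/[CO2(aq)]:  pH = pK1 + log₁₀([HCO3-]/[CO2(aq)])
log₁₀(63.1) = +1.800
pH = 5.95 + (+1.800) = 7.75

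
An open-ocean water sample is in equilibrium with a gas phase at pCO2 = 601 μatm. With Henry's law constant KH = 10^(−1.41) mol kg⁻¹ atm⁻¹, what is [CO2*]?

KH = 10^(−1.41) = 3.890×10^-2 mol kg⁻¹ atm⁻¹
[CO2*] = KH · pCO2 = 3.890×10^-2 × 601×10^-6 atm = 2.34×10^-5 mol/kg

[CO2*] = 23.4 μmol/kg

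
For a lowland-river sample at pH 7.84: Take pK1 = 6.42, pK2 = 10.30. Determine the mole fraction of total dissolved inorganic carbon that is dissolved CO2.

α₀ = 0.0365

α₀ = 1 / (1 + K1/[H⁺] + K1K2/[H⁺]²) = 1 / (1 + 10^+1.42 + 10^-1.04)
   = 1 / (1 + 26.303 + 0.091201) = 1/27.394 = 0.03650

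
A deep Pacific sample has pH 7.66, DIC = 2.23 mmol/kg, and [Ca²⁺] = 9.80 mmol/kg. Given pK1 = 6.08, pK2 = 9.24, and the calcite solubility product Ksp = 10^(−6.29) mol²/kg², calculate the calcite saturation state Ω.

α₂ = 1 / (1 + [H⁺]/K2 + [H⁺]²/(K1K2)) = 1 / (1 + 10^+1.58 + 10^+0.00)
   = 1 / (1 + 38.019 + 1.0000) = 1/40.019 = 0.02499
[CO3²⁻] = α₂ × DIC = 0.02499 × 2.23 = 0.05572 mmol/kg
Ksp = 10^(−6.29) = 5.129×10^-7
Ω = [Ca²⁺][CO3²⁻]/Ksp = (9.80×10^-3)(5.572×10^-5) / 5.129×10^-7 = 1.06

Ω = 1.06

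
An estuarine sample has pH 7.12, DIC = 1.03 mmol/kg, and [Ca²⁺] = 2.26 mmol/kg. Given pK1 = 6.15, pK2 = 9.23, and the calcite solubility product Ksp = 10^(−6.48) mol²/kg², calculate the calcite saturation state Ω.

α₂ = 1 / (1 + [H⁺]/K2 + [H⁺]²/(K1K2)) = 1 / (1 + 10^+2.11 + 10^+1.14)
   = 1 / (1 + 128.82 + 13.804) = 1/143.63 = 0.006962
[CO3²⁻] = α₂ × DIC = 0.006962 × 1.03 = 0.007171 mmol/kg = 7.171 μmol/kg
Ksp = 10^(−6.48) = 3.311×10^-7
Ω = [Ca²⁺][CO3²⁻]/Ksp = (2.26×10^-3)(7.171×10^-6) / 3.311×10^-7 = 0.0489

Ω = 0.0489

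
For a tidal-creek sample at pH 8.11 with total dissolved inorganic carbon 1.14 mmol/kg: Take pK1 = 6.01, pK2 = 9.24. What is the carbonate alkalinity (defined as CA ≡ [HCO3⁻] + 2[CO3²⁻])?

CA = 1.21 mmol/kg

CA = [HCO3⁻] + 2[CO3²⁻] = (α₁ + 2α₂)·DIC
At pH 8.11: [H⁺]/K1 = 10^-2.10 = 0.0079433, K2/[H⁺] = 10^-1.13 = 0.074131
α₁ = 1/(1 + 0.0079433 + 0.074131) = 1/1.0821 = 0.9242; α₂ = α₁·K2/[H⁺] = 0.06851
α₁ + 2α₂ = 1.0612
CA = 1.0612 × 1.14 = 1.21 mmol/kg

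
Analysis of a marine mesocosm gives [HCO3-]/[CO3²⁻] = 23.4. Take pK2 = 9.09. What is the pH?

pH = 7.72

From K2 = [H⁺][CO3²⁻]/[HCO3-]:  pH = pK2 − log₁₀([HCO3-]/[CO3²⁻])
log₁₀(23.4) = +1.369
pH = 9.09 − (+1.369) = 7.72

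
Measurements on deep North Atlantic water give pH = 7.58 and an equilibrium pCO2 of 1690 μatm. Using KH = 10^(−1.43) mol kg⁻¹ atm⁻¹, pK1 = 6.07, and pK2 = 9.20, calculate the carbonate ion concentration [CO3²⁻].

[CO3²⁻] = 0.0487 mmol/kg

[CO2*] = KH · pCO2 = 10^(−1.43) × 1690×10^-6 = 6.279×10^-5 mol/kg
α₀ = 1/(1 + K1/[H⁺] + K1K2/[H⁺]²) = 1/(1 + 10^+1.51 + 10^-0.11) = 0.02929
DIC = [CO2*]/α₀ = 6.279×10^-5 / 0.02929 = 2.143 mmol/kg
[CO3²⁻] = α₂·DIC; α₂ = 0.02274, so [CO3²⁻] = 0.02274 × 2.143 = 0.0487 mmol/kg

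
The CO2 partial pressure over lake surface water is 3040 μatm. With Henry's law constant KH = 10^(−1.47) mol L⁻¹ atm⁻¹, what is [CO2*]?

KH = 10^(−1.47) = 3.388×10^-2 mol L⁻¹ atm⁻¹
[CO2*] = KH · pCO2 = 3.388×10^-2 × 3040×10^-6 atm = 1.03×10^-4 mol/L

[CO2*] = 103 μmol/L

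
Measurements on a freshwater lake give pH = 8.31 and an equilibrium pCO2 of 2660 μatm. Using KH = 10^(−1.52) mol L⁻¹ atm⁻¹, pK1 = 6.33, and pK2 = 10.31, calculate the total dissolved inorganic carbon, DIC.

DIC = 7.83 mmol/L

[CO2*] = KH · pCO2 = 10^(−1.52) × 2660×10^-6 = 8.033×10^-5 mol/L
α₀ = 1/(1 + K1/[H⁺] + K1K2/[H⁺]²) = 1/(1 + 10^+1.98 + 10^-0.02) = 0.01026
DIC = [CO2*]/α₀ = 8.033×10^-5 / 0.01026 = 7.83 mmol/L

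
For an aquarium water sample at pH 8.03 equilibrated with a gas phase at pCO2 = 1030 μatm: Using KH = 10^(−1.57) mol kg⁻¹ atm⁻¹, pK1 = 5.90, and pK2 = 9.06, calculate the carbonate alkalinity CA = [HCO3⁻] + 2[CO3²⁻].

CA = 4.44 mmol/kg

[CO2*] = KH · pCO2 = 10^(−1.57) × 1030×10^-6 = 2.772×10^-5 mol/kg
α₀ = 1/(1 + K1/[H⁺] + K1K2/[H⁺]²) = 1/(1 + 10^+2.13 + 10^+1.10) = 0.006735
DIC = [CO2*]/α₀ = 2.772×10^-5 / 0.006735 = 4.116 mmol/kg
CA = (α₁ + 2α₂)·DIC = (0.9085 + 2×0.08478) × 4.116 = 4.44 mmol/kg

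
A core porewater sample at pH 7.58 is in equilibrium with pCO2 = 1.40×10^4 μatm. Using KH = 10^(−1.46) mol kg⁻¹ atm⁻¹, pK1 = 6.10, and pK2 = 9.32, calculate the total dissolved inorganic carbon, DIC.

[CO2*] = KH · pCO2 = 10^(−1.46) × 1.40×10^4×10^-6 = 4.854×10^-4 mol/kg
α₀ = 1/(1 + K1/[H⁺] + K1K2/[H⁺]²) = 1/(1 + 10^+1.48 + 10^-0.26) = 0.03150
DIC = [CO2*]/α₀ = 4.854×10^-4 / 0.03150 = 15.4 mmol/kg

DIC = 15.4 mmol/kg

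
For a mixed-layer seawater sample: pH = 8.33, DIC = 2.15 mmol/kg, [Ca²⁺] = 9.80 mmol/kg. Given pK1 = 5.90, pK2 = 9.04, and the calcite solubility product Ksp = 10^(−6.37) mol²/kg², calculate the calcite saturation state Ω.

α₂ = 1 / (1 + [H⁺]/K2 + [H⁺]²/(K1K2)) = 1 / (1 + 10^+0.71 + 10^-1.72)
   = 1 / (1 + 5.1286 + 0.019055) = 1/6.1477 = 0.1627
[CO3²⁻] = α₂ × DIC = 0.1627 × 2.15 = 0.3497 mmol/kg
Ksp = 10^(−6.37) = 4.266×10^-7
Ω = [Ca²⁺][CO3²⁻]/Ksp = (9.80×10^-3)(3.497×10^-4) / 4.266×10^-7 = 8.03

Ω = 8.03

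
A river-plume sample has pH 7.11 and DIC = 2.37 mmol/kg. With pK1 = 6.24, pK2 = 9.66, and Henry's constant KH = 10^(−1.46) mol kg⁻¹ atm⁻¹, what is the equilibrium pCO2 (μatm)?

α₀ = 1 / (1 + K1/[H⁺] + K1K2/[H⁺]²) = 1 / (1 + 10^+0.87 + 10^-1.68)
   = 1 / (1 + 7.4131 + 0.020893) = 1/8.4340 = 0.1186
[CO2*] = α₀ × DIC = 0.1186 × 2.37 = 0.2810 mmol/kg
pCO2 = [CO2*]/KH = 2.810×10^-4 / 3.467×10^-2 = 8100 μatm

pCO2 = 8100 μatm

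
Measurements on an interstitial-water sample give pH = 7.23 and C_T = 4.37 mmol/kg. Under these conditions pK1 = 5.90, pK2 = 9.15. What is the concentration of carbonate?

[CO3²⁻] = 0.0496 mmol/kg

α₂ = 1 / (1 + [H⁺]/K2 + [H⁺]²/(K1K2)) = 1 / (1 + 10^+1.92 + 10^+0.59)
   = 1 / (1 + 83.176 + 3.8905) = 1/88.067 = 0.01136
[CO3²⁻] = α₂ × DIC = 0.01136 × 4.37 = 0.0496 mmol/kg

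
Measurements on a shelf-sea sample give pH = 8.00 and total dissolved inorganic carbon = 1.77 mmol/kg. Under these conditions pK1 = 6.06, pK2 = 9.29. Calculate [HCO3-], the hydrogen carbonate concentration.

α₁ = 1 / (1 + [H⁺]/K1 + K2/[H⁺]) = 1 / (1 + 10^-1.94 + 10^-1.29)
   = 1 / (1 + 0.011482 + 0.051286) = 1/1.0628 = 0.9409
[HCO3⁻] = α₁ × DIC = 0.9409 × 1.77 = 1.67 mmol/kg

[HCO3⁻] = 1.67 mmol/kg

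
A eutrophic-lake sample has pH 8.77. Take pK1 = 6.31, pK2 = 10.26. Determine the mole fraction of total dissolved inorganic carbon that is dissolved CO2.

α₀ = 0.00335

α₀ = 1 / (1 + K1/[H⁺] + K1K2/[H⁺]²) = 1 / (1 + 10^+2.46 + 10^+0.97)
   = 1 / (1 + 288.40 + 9.3325) = 1/298.74 = 0.003347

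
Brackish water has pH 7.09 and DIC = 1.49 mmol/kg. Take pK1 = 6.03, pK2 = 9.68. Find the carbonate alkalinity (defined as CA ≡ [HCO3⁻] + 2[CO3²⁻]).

CA = [HCO3⁻] + 2[CO3²⁻] = (α₁ + 2α₂)·DIC
At pH 7.09: [H⁺]/K1 = 10^-1.06 = 0.087096, K2/[H⁺] = 10^-2.59 = 0.0025704
α₁ = 1/(1 + 0.087096 + 0.0025704) = 1/1.0897 = 0.9177; α₂ = α₁·K2/[H⁺] = 0.002359
α₁ + 2α₂ = 0.9224
CA = 0.9224 × 1.49 = 1.37 mmol/kg

CA = 1.37 mmol/kg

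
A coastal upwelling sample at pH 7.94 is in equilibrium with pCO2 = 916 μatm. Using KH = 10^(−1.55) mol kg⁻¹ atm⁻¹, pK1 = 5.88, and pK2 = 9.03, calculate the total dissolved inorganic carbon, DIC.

[CO2*] = KH · pCO2 = 10^(−1.55) × 916×10^-6 = 2.582×10^-5 mol/kg
α₀ = 1/(1 + K1/[H⁺] + K1K2/[H⁺]²) = 1/(1 + 10^+2.06 + 10^+0.97) = 0.007991
DIC = [CO2*]/α₀ = 2.582×10^-5 / 0.007991 = 3.23 mmol/kg

DIC = 3.23 mmol/kg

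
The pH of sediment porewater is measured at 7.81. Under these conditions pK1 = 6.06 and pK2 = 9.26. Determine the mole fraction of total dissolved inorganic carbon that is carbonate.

α₂ = 0.0337

α₂ = 1 / (1 + [H⁺]/K2 + [H⁺]²/(K1K2)) = 1 / (1 + 10^+1.45 + 10^-0.30)
   = 1 / (1 + 28.184 + 0.50119) = 1/29.685 = 0.03369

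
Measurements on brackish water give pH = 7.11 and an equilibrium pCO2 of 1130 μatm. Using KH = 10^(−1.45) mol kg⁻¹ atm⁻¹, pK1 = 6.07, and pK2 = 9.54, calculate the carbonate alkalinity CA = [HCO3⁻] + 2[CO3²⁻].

[CO2*] = KH · pCO2 = 10^(−1.45) × 1130×10^-6 = 4.009×10^-5 mol/kg
α₀ = 1/(1 + K1/[H⁺] + K1K2/[H⁺]²) = 1/(1 + 10^+1.04 + 10^-1.39) = 0.08330
DIC = [CO2*]/α₀ = 4.009×10^-5 / 0.08330 = 0.4813 mmol/kg
CA = (α₁ + 2α₂)·DIC = (0.9133 + 2×0.003393) × 0.4813 = 0.443 mmol/kg

CA = 0.443 mmol/kg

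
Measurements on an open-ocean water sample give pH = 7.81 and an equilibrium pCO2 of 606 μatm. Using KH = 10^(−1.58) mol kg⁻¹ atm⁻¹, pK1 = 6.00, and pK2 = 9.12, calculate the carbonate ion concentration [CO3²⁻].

[CO3²⁻] = 0.0504 mmol/kg

[CO2*] = KH · pCO2 = 10^(−1.58) × 606×10^-6 = 1.594×10^-5 mol/kg
α₀ = 1/(1 + K1/[H⁺] + K1K2/[H⁺]²) = 1/(1 + 10^+1.81 + 10^+0.50) = 0.01455
DIC = [CO2*]/α₀ = 1.594×10^-5 / 0.01455 = 1.095 mmol/kg
[CO3²⁻] = α₂·DIC; α₂ = 0.04601, so [CO3²⁻] = 0.04601 × 1.095 = 0.0504 mmol/kg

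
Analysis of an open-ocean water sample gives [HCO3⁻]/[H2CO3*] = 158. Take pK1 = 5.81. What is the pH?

From K1 = [H⁺][HCO3⁻]/[H2CO3*]:  pH = pK1 + log₁₀([HCO3⁻]/[H2CO3*])
log₁₀(158) = +2.199
pH = 5.81 + (+2.199) = 8.01

pH = 8.01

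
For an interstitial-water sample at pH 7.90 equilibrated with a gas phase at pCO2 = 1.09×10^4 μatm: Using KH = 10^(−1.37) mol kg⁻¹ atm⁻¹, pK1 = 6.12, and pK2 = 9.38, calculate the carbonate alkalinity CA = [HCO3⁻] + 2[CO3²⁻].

[CO2*] = KH · pCO2 = 10^(−1.37) × 1.09×10^4×10^-6 = 4.650×10^-4 mol/kg
α₀ = 1/(1 + K1/[H⁺] + K1K2/[H⁺]²) = 1/(1 + 10^+1.78 + 10^+0.30) = 0.01581
DIC = [CO2*]/α₀ = 4.650×10^-4 / 0.01581 = 29.41 mmol/kg
CA = (α₁ + 2α₂)·DIC = (0.9526 + 2×0.03155) × 29.41 = 29.9 mmol/kg

CA = 29.9 mmol/kg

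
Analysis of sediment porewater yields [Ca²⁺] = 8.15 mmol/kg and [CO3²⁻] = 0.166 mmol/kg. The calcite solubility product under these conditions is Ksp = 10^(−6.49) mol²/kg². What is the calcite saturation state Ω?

Ω = 4.18

Ksp = 10^(−6.49) = 3.236×10^-7
Ω = [Ca²⁺][CO3²⁻]/Ksp = (8.15×10^-3)(0.166×10^-3) / 3.236×10^-7 = 4.18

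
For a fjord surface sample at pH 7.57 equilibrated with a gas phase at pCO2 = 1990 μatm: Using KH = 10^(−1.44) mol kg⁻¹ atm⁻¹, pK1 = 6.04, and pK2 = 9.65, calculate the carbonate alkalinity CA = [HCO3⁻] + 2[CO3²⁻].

[CO2*] = KH · pCO2 = 10^(−1.44) × 1990×10^-6 = 7.225×10^-5 mol/kg
α₀ = 1/(1 + K1/[H⁺] + K1K2/[H⁺]²) = 1/(1 + 10^+1.53 + 10^-0.55) = 0.02844
DIC = [CO2*]/α₀ = 7.225×10^-5 / 0.02844 = 2.541 mmol/kg
CA = (α₁ + 2α₂)·DIC = (0.9635 + 2×0.008014) × 2.541 = 2.49 mmol/kg

CA = 2.49 mmol/kg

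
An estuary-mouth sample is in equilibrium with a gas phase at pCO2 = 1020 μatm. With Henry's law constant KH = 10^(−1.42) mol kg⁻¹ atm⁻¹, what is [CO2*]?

[CO2*] = 38.8 μmol/kg

KH = 10^(−1.42) = 3.802×10^-2 mol kg⁻¹ atm⁻¹
[CO2*] = KH · pCO2 = 3.802×10^-2 × 1020×10^-6 atm = 3.88×10^-5 mol/kg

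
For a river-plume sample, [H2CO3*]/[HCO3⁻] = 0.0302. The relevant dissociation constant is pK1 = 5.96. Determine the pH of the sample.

From K1 = [H⁺][HCO3⁻]/[H2CO3*]:  pH = pK1 − log₁₀([H2CO3*]/[HCO3⁻])
log₁₀(0.0302) = -1.520
pH = 5.96 − (-1.520) = 7.48

pH = 7.48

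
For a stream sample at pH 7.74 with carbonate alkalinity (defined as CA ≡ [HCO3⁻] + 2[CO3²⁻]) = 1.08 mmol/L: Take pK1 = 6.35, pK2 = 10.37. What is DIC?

CA = [HCO3⁻] + 2[CO3²⁻] = (α₁ + 2α₂)·DIC
At pH 7.74: [H⁺]/K1 = 10^-1.39 = 0.040738, K2/[H⁺] = 10^-2.63 = 0.0023442
α₁ = 1/(1 + 0.040738 + 0.0023442) = 1/1.0431 = 0.9587; α₂ = α₁·K2/[H⁺] = 0.002247
α₁ + 2α₂ = 0.9632
DIC = CA / (α₁ + 2α₂) = 1.08 / 0.9632 = 1.12 mmol/L

DIC = 1.12 mmol/L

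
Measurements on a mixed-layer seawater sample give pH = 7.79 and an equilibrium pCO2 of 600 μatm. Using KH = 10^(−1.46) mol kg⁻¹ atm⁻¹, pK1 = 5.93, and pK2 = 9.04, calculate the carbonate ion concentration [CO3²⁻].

[CO3²⁻] = 0.0848 mmol/kg

[CO2*] = KH · pCO2 = 10^(−1.46) × 600×10^-6 = 2.080×10^-5 mol/kg
α₀ = 1/(1 + K1/[H⁺] + K1K2/[H⁺]²) = 1/(1 + 10^+1.86 + 10^+0.61) = 0.01290
DIC = [CO2*]/α₀ = 2.080×10^-5 / 0.01290 = 1.613 mmol/kg
[CO3²⁻] = α₂·DIC; α₂ = 0.05255, so [CO3²⁻] = 0.05255 × 1.613 = 0.0848 mmol/kg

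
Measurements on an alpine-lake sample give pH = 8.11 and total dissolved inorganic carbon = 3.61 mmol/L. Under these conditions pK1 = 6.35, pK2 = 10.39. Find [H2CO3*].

α₀ = 1 / (1 + K1/[H⁺] + K1K2/[H⁺]²) = 1 / (1 + 10^+1.76 + 10^-0.52)
   = 1 / (1 + 57.544 + 0.30200) = 1/58.846 = 0.01699
[CO2*] = α₀ × DIC = 0.01699 × 3.61 = 0.0613 mmol/L

[CO2*] = 0.0613 mmol/L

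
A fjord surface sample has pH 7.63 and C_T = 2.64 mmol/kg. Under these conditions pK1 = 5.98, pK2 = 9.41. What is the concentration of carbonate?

α₂ = 1 / (1 + [H⁺]/K2 + [H⁺]²/(K1K2)) = 1 / (1 + 10^+1.78 + 10^+0.13)
   = 1 / (1 + 60.256 + 1.3490) = 1/62.605 = 0.01597
[CO3²⁻] = α₂ × DIC = 0.01597 × 2.64 = 0.0422 mmol/kg

[CO3²⁻] = 0.0422 mmol/kg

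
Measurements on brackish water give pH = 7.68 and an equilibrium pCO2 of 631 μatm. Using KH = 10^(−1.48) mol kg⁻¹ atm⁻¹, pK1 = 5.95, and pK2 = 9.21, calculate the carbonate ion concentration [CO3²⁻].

[CO2*] = KH · pCO2 = 10^(−1.48) × 631×10^-6 = 2.089×10^-5 mol/kg
α₀ = 1/(1 + K1/[H⁺] + K1K2/[H⁺]²) = 1/(1 + 10^+1.73 + 10^+0.20) = 0.01777
DIC = [CO2*]/α₀ = 2.089×10^-5 / 0.01777 = 1.176 mmol/kg
[CO3²⁻] = α₂·DIC; α₂ = 0.02816, so [CO3²⁻] = 0.02816 × 1.176 = 0.0331 mmol/kg

[CO3²⁻] = 0.0331 mmol/kg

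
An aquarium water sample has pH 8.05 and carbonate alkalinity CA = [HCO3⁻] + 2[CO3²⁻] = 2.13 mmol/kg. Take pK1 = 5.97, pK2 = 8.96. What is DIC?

DIC = 1.93 mmol/kg

CA = [HCO3⁻] + 2[CO3²⁻] = (α₁ + 2α₂)·DIC
At pH 8.05: [H⁺]/K1 = 10^-2.08 = 0.0083176, K2/[H⁺] = 10^-0.91 = 0.12303
α₁ = 1/(1 + 0.0083176 + 0.12303) = 1/1.1313 = 0.8839; α₂ = α₁·K2/[H⁺] = 0.1087
α₁ + 2α₂ = 1.1014
DIC = CA / (α₁ + 2α₂) = 2.13 / 1.1014 = 1.93 mmol/kg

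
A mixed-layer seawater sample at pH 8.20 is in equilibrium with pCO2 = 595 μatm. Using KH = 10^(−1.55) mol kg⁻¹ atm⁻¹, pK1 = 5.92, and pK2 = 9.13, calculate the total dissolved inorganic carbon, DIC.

[CO2*] = KH · pCO2 = 10^(−1.55) × 595×10^-6 = 1.677×10^-5 mol/kg
α₀ = 1/(1 + K1/[H⁺] + K1K2/[H⁺]²) = 1/(1 + 10^+2.28 + 10^+1.35) = 0.004674
DIC = [CO2*]/α₀ = 1.677×10^-5 / 0.004674 = 3.59 mmol/kg

DIC = 3.59 mmol/kg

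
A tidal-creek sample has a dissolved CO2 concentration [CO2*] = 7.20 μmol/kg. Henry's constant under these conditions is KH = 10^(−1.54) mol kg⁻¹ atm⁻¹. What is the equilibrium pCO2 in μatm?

KH = 10^(−1.54) = 2.884×10^-2 mol kg⁻¹ atm⁻¹
pCO2 = [CO2*]/KH = 7.20×10^-6 / 2.884×10^-2 = 2.50×10^-4 atm = 250 μatm

pCO2 = 250 μatm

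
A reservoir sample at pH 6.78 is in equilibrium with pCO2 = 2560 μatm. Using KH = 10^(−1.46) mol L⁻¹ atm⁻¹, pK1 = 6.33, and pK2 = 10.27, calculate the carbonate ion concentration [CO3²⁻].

[CO2*] = KH · pCO2 = 10^(−1.46) × 2560×10^-6 = 8.876×10^-5 mol/L
α₀ = 1/(1 + K1/[H⁺] + K1K2/[H⁺]²) = 1/(1 + 10^+0.45 + 10^-3.04) = 0.2618
DIC = [CO2*]/α₀ = 8.876×10^-5 / 0.2618 = 0.3390 mmol/L
[CO3²⁻] = α₂·DIC; α₂ = 0.0002388, so [CO3²⁻] = 0.0002388 × 0.3390 = 8.10×10^-5 mmol/L = 0.0810 μmol/L

[CO3²⁻] = 0.0810 μmol/L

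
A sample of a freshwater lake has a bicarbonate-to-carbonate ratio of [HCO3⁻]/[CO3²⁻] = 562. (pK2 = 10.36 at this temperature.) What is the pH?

pH = 7.61

From K2 = [H⁺][CO3²⁻]/[HCO3⁻]:  pH = pK2 − log₁₀([HCO3⁻]/[CO3²⁻])
log₁₀(562) = +2.750
pH = 10.36 − (+2.750) = 7.61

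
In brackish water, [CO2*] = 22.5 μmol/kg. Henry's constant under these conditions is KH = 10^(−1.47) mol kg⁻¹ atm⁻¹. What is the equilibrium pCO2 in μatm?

pCO2 = 664 μatm

KH = 10^(−1.47) = 3.388×10^-2 mol kg⁻¹ atm⁻¹
pCO2 = [CO2*]/KH = 22.5×10^-6 / 3.388×10^-2 = 6.64×10^-4 atm = 664 μatm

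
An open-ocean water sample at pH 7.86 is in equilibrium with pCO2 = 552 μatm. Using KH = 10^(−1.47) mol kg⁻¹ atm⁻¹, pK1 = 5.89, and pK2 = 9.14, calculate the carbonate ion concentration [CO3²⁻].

[CO3²⁻] = 0.0916 mmol/kg

[CO2*] = KH · pCO2 = 10^(−1.47) × 552×10^-6 = 1.870×10^-5 mol/kg
α₀ = 1/(1 + K1/[H⁺] + K1K2/[H⁺]²) = 1/(1 + 10^+1.97 + 10^+0.69) = 0.01008
DIC = [CO2*]/α₀ = 1.870×10^-5 / 0.01008 = 1.856 mmol/kg
[CO3²⁻] = α₂·DIC; α₂ = 0.04936, so [CO3²⁻] = 0.04936 × 1.856 = 0.0916 mmol/kg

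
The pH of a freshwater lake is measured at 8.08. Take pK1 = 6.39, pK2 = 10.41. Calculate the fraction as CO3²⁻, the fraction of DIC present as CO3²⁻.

α₂ = 0.00456

α₂ = 1 / (1 + [H⁺]/K2 + [H⁺]²/(K1K2)) = 1 / (1 + 10^+2.33 + 10^+0.64)
   = 1 / (1 + 213.80 + 4.3652) = 1/219.16 = 0.004563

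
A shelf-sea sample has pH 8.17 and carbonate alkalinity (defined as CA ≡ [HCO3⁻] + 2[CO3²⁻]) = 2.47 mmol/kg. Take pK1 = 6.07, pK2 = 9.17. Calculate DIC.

DIC = 2.28 mmol/kg

CA = [HCO3⁻] + 2[CO3²⁻] = (α₁ + 2α₂)·DIC
At pH 8.17: [H⁺]/K1 = 10^-2.10 = 0.0079433, K2/[H⁺] = 10^-1.00 = 0.10000
α₁ = 1/(1 + 0.0079433 + 0.10000) = 1/1.1079 = 0.9026; α₂ = α₁·K2/[H⁺] = 0.09026
α₁ + 2α₂ = 1.0831
DIC = CA / (α₁ + 2α₂) = 2.47 / 1.0831 = 2.28 mmol/kg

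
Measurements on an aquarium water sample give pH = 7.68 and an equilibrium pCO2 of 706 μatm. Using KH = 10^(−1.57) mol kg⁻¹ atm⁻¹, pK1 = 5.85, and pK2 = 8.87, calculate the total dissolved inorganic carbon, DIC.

[CO2*] = KH · pCO2 = 10^(−1.57) × 706×10^-6 = 1.900×10^-5 mol/kg
α₀ = 1/(1 + K1/[H⁺] + K1K2/[H⁺]²) = 1/(1 + 10^+1.83 + 10^+0.64) = 0.01370
DIC = [CO2*]/α₀ = 1.900×10^-5 / 0.01370 = 1.39 mmol/kg

DIC = 1.39 mmol/kg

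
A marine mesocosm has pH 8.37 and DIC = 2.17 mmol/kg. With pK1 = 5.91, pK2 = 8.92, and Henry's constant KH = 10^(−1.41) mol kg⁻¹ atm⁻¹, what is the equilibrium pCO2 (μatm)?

α₀ = 1 / (1 + K1/[H⁺] + K1K2/[H⁺]²) = 1 / (1 + 10^+2.46 + 10^+1.91)
   = 1 / (1 + 288.40 + 81.283) = 1/370.69 = 0.002698
[CO2*] = α₀ × DIC = 0.002698 × 2.17 = 0.005854 mmol/kg = 5.854 μmol/kg
pCO2 = [CO2*]/KH = 5.854×10^-6 / 3.890×10^-2 = 150 μatm

pCO2 = 150 μatm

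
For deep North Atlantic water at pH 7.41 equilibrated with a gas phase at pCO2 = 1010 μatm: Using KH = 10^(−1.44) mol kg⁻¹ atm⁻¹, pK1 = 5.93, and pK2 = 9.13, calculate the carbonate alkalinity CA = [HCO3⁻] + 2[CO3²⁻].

[CO2*] = KH · pCO2 = 10^(−1.44) × 1010×10^-6 = 3.667×10^-5 mol/kg
α₀ = 1/(1 + K1/[H⁺] + K1K2/[H⁺]²) = 1/(1 + 10^+1.48 + 10^-0.24) = 0.03147
DIC = [CO2*]/α₀ = 3.667×10^-5 / 0.03147 = 1.165 mmol/kg
CA = (α₁ + 2α₂)·DIC = (0.9504 + 2×0.01811) × 1.165 = 1.15 mmol/kg

CA = 1.15 mmol/kg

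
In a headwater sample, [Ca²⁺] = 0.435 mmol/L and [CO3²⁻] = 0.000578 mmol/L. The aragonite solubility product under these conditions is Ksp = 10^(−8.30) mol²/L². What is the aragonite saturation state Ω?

Ksp = 10^(−8.30) = 5.012×10^-9
Ω = [Ca²⁺][CO3²⁻]/Ksp = (0.435×10^-3)(0.000578×10^-3) / 5.012×10^-9 = 0.0502

Ω = 0.0502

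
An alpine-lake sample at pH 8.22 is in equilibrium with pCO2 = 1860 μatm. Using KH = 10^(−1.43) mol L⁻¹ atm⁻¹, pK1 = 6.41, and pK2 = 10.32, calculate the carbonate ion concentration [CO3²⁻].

[CO2*] = KH · pCO2 = 10^(−1.43) × 1860×10^-6 = 6.911×10^-5 mol/L
α₀ = 1/(1 + K1/[H⁺] + K1K2/[H⁺]²) = 1/(1 + 10^+1.81 + 10^-0.29) = 0.01513
DIC = [CO2*]/α₀ = 6.911×10^-5 / 0.01513 = 4.566 mmol/L
[CO3²⁻] = α₂·DIC; α₂ = 0.007761, so [CO3²⁻] = 0.007761 × 4.566 = 0.0354 mmol/L

[CO3²⁻] = 0.0354 mmol/L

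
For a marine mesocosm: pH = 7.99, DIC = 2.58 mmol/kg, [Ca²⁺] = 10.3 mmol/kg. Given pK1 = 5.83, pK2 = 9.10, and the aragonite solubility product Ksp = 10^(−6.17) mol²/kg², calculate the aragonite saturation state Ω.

α₂ = 1 / (1 + [H⁺]/K2 + [H⁺]²/(K1K2)) = 1 / (1 + 10^+1.11 + 10^-1.05)
   = 1 / (1 + 12.882 + 0.089125) = 1/13.972 = 0.07157
[CO3²⁻] = α₂ × DIC = 0.07157 × 2.58 = 0.1847 mmol/kg
Ksp = 10^(−6.17) = 6.761×10^-7
Ω = [Ca²⁺][CO3²⁻]/Ksp = (10.3×10^-3)(1.847×10^-4) / 6.761×10^-7 = 2.81

Ω = 2.81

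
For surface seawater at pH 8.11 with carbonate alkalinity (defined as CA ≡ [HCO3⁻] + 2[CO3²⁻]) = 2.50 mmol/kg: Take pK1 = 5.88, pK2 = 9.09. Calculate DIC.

DIC = 2.30 mmol/kg

CA = [HCO3⁻] + 2[CO3²⁻] = (α₁ + 2α₂)·DIC
At pH 8.11: [H⁺]/K1 = 10^-2.23 = 0.0058884, K2/[H⁺] = 10^-0.98 = 0.10471
α₁ = 1/(1 + 0.0058884 + 0.10471) = 1/1.1106 = 0.9004; α₂ = α₁·K2/[H⁺] = 0.09428
α₁ + 2α₂ = 1.0890
DIC = CA / (α₁ + 2α₂) = 2.50 / 1.0890 = 2.30 mmol/kg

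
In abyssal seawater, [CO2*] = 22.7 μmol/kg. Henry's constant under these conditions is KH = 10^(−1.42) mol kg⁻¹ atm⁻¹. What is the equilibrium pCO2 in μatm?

KH = 10^(−1.42) = 3.802×10^-2 mol kg⁻¹ atm⁻¹
pCO2 = [CO2*]/KH = 22.7×10^-6 / 3.802×10^-2 = 5.97×10^-4 atm = 597 μatm

pCO2 = 597 μatm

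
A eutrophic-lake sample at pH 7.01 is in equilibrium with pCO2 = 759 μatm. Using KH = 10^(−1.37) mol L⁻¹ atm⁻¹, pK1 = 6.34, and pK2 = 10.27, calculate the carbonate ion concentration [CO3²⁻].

[CO2*] = KH · pCO2 = 10^(−1.37) × 759×10^-6 = 3.238×10^-5 mol/L
α₀ = 1/(1 + K1/[H⁺] + K1K2/[H⁺]²) = 1/(1 + 10^+0.67 + 10^-2.59) = 0.1761
DIC = [CO2*]/α₀ = 3.238×10^-5 / 0.1761 = 0.1839 mmol/L
[CO3²⁻] = α₂·DIC; α₂ = 0.0004525, so [CO3²⁻] = 0.0004525 × 0.1839 = 8.32×10^-5 mmol/L = 0.0832 μmol/L

[CO3²⁻] = 0.0832 μmol/L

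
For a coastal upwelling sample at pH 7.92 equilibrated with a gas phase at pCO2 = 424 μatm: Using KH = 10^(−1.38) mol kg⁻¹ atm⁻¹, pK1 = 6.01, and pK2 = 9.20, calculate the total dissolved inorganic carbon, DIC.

DIC = 1.53 mmol/kg

[CO2*] = KH · pCO2 = 10^(−1.38) × 424×10^-6 = 1.768×10^-5 mol/kg
α₀ = 1/(1 + K1/[H⁺] + K1K2/[H⁺]²) = 1/(1 + 10^+1.91 + 10^+0.63) = 0.01155
DIC = [CO2*]/α₀ = 1.768×10^-5 / 0.01155 = 1.53 mmol/kg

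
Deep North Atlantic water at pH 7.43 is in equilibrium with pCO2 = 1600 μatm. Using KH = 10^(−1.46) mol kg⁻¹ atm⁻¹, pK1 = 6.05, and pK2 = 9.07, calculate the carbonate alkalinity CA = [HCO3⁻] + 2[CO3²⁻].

[CO2*] = KH · pCO2 = 10^(−1.46) × 1600×10^-6 = 5.548×10^-5 mol/kg
α₀ = 1/(1 + K1/[H⁺] + K1K2/[H⁺]²) = 1/(1 + 10^+1.38 + 10^-0.26) = 0.03916
DIC = [CO2*]/α₀ = 5.548×10^-5 / 0.03916 = 1.417 mmol/kg
CA = (α₁ + 2α₂)·DIC = (0.9393 + 2×0.02152) × 1.417 = 1.39 mmol/kg

CA = 1.39 mmol/kg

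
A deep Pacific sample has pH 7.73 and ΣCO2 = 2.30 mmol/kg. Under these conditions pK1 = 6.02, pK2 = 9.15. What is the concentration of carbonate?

α₂ = 1 / (1 + [H⁺]/K2 + [H⁺]²/(K1K2)) = 1 / (1 + 10^+1.42 + 10^-0.29)
   = 1 / (1 + 26.303 + 0.51286) = 1/27.816 = 0.03595
[CO3²⁻] = α₂ × DIC = 0.03595 × 2.30 = 0.0827 mmol/kg

[CO3²⁻] = 0.0827 mmol/kg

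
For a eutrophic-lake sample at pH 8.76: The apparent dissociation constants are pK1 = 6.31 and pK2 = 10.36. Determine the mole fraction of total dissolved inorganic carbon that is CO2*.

α₀ = 1 / (1 + K1/[H⁺] + K1K2/[H⁺]²) = 1 / (1 + 10^+2.45 + 10^+0.85)
   = 1 / (1 + 281.84 + 7.0795) = 1/289.92 = 0.003449

α₀ = 0.00345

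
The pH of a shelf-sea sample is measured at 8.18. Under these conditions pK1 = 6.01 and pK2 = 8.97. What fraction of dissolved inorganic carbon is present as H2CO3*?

α₀ = 0.00578

α₀ = 1 / (1 + K1/[H⁺] + K1K2/[H⁺]²) = 1 / (1 + 10^+2.17 + 10^+1.38)
   = 1 / (1 + 147.91 + 23.988) = 1/172.90 = 0.005784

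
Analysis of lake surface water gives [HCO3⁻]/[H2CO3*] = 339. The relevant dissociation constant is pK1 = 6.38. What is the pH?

pH = 8.91

From K1 = [H⁺][HCO3⁻]/[H2CO3*]:  pH = pK1 + log₁₀([HCO3⁻]/[H2CO3*])
log₁₀(339) = +2.530
pH = 6.38 + (+2.530) = 8.91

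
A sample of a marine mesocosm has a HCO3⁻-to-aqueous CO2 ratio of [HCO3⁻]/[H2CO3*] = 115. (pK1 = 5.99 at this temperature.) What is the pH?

From K1 = [H⁺][HCO3⁻]/[H2CO3*]:  pH = pK1 + log₁₀([HCO3⁻]/[H2CO3*])
log₁₀(115) = +2.061
pH = 5.99 + (+2.061) = 8.05

pH = 8.05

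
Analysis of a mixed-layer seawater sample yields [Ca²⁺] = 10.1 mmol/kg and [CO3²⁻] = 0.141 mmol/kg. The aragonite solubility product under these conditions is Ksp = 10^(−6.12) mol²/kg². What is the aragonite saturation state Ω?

Ksp = 10^(−6.12) = 7.586×10^-7
Ω = [Ca²⁺][CO3²⁻]/Ksp = (10.1×10^-3)(0.141×10^-3) / 7.586×10^-7 = 1.88

Ω = 1.88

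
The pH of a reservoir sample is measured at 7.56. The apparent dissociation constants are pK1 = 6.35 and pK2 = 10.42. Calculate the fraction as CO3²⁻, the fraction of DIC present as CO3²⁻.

α₂ = 0.00130

α₂ = 1 / (1 + [H⁺]/K2 + [H⁺]²/(K1K2)) = 1 / (1 + 10^+2.86 + 10^+1.65)
   = 1 / (1 + 724.44 + 44.668) = 1/770.10 = 0.001299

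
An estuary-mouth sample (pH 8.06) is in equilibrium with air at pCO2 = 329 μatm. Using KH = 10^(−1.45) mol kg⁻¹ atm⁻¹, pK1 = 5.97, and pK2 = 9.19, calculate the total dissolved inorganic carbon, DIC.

[CO2*] = KH · pCO2 = 10^(−1.45) × 329×10^-6 = 1.167×10^-5 mol/kg
α₀ = 1/(1 + K1/[H⁺] + K1K2/[H⁺]²) = 1/(1 + 10^+2.09 + 10^+0.96) = 0.007510
DIC = [CO2*]/α₀ = 1.167×10^-5 / 0.007510 = 1.55 mmol/kg

DIC = 1.55 mmol/kg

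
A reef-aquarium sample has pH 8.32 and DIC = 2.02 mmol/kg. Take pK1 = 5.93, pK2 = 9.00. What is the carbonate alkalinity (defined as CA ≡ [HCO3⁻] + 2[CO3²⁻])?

CA = [HCO3⁻] + 2[CO3²⁻] = (α₁ + 2α₂)·DIC
At pH 8.32: [H⁺]/K1 = 10^-2.39 = 0.0040738, K2/[H⁺] = 10^-0.68 = 0.20893
α₁ = 1/(1 + 0.0040738 + 0.20893) = 1/1.2130 = 0.8244; α₂ = α₁·K2/[H⁺] = 0.1722
α₁ + 2α₂ = 1.1689
CA = 1.1689 × 2.02 = 2.36 mmol/kg

CA = 2.36 mmol/kg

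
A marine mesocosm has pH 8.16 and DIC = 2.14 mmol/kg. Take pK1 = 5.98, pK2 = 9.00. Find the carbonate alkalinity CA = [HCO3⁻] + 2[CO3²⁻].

CA = 2.40 mmol/kg

CA = [HCO3⁻] + 2[CO3²⁻] = (α₁ + 2α₂)·DIC
At pH 8.16: [H⁺]/K1 = 10^-2.18 = 0.0066069, K2/[H⁺] = 10^-0.84 = 0.14454
α₁ = 1/(1 + 0.0066069 + 0.14454) = 1/1.1512 = 0.8687; α₂ = α₁·K2/[H⁺] = 0.1256
α₁ + 2α₂ = 1.1198
CA = 1.1198 × 2.14 = 2.40 mmol/kg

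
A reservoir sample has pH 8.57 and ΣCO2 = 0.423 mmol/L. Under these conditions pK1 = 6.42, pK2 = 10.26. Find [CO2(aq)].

α₀ = 1 / (1 + K1/[H⁺] + K1K2/[H⁺]²) = 1 / (1 + 10^+2.15 + 10^+0.46)
   = 1 / (1 + 141.25 + 2.8840) = 1/145.14 = 0.006890
[CO2*] = α₀ × DIC = 0.006890 × 0.423 = 0.00291 mmol/L = 2.91 μmol/L

[CO2*] = 2.91 μmol/L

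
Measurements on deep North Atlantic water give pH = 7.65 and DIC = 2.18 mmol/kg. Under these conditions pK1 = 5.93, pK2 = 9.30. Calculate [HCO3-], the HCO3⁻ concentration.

α₁ = 1 / (1 + [H⁺]/K1 + K2/[H⁺]) = 1 / (1 + 10^-1.72 + 10^-1.65)
   = 1 / (1 + 0.019055 + 0.022387) = 1/1.0414 = 0.9602
[HCO3⁻] = α₁ × DIC = 0.9602 × 2.18 = 2.09 mmol/kg

[HCO3⁻] = 2.09 mmol/kg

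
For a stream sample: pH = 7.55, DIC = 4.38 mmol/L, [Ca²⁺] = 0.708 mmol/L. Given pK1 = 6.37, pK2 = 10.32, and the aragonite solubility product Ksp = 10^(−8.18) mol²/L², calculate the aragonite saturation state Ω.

Ω = 0.747

α₂ = 1 / (1 + [H⁺]/K2 + [H⁺]²/(K1K2)) = 1 / (1 + 10^+2.77 + 10^+1.59)
   = 1 / (1 + 588.84 + 38.905) = 1/628.75 = 0.001590
[CO3²⁻] = α₂ × DIC = 0.001590 × 4.38 = 0.006966 mmol/L = 6.966 μmol/L
Ksp = 10^(−8.18) = 6.607×10^-9
Ω = [Ca²⁺][CO3²⁻]/Ksp = (0.708×10^-3)(6.966×10^-6) / 6.607×10^-9 = 0.747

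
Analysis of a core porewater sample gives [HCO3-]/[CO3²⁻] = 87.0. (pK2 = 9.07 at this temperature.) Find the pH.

From K2 = [H⁺][CO3²⁻]/[HCO3-]:  pH = pK2 − log₁₀([HCO3-]/[CO3²⁻])
log₁₀(87.0) = +1.940
pH = 9.07 − (+1.940) = 7.13

pH = 7.13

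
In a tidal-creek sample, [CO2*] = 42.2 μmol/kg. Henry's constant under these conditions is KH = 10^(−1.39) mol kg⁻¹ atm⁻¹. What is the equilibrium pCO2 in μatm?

pCO2 = 1040 μatm

KH = 10^(−1.39) = 4.074×10^-2 mol kg⁻¹ atm⁻¹
pCO2 = [CO2*]/KH = 42.2×10^-6 / 4.074×10^-2 = 1.04×10^-3 atm = 1040 μatm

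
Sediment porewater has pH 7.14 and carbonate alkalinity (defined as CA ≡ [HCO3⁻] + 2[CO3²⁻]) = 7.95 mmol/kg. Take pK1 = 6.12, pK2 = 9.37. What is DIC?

CA = [HCO3⁻] + 2[CO3²⁻] = (α₁ + 2α₂)·DIC
At pH 7.14: [H⁺]/K1 = 10^-1.02 = 0.095499, K2/[H⁺] = 10^-2.23 = 0.0058884
α₁ = 1/(1 + 0.095499 + 0.0058884) = 1/1.1014 = 0.9079; α₂ = α₁·K2/[H⁺] = 0.005346
α₁ + 2α₂ = 0.9186
DIC = CA / (α₁ + 2α₂) = 7.95 / 0.9186 = 8.65 mmol/kg

DIC = 8.65 mmol/kg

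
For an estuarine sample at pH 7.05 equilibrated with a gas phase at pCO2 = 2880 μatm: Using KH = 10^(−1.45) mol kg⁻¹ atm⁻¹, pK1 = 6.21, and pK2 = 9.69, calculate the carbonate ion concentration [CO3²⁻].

[CO3²⁻] = 1.62 μmol/kg

[CO2*] = KH · pCO2 = 10^(−1.45) × 2880×10^-6 = 1.022×10^-4 mol/kg
α₀ = 1/(1 + K1/[H⁺] + K1K2/[H⁺]²) = 1/(1 + 10^+0.84 + 10^-1.80) = 0.1260
DIC = [CO2*]/α₀ = 1.022×10^-4 / 0.1260 = 0.8108 mmol/kg
[CO3²⁻] = α₂·DIC; α₂ = 0.001998, so [CO3²⁻] = 0.001998 × 0.8108 = 0.00162 mmol/kg = 1.62 μmol/kg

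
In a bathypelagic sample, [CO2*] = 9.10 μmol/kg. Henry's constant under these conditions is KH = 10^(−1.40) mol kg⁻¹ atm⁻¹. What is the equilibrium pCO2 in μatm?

KH = 10^(−1.40) = 3.981×10^-2 mol kg⁻¹ atm⁻¹
pCO2 = [CO2*]/KH = 9.10×10^-6 / 3.981×10^-2 = 2.29×10^-4 atm = 229 μatm

pCO2 = 229 μatm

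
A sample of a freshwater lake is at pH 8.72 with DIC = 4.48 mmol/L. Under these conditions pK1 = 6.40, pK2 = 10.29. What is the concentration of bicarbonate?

α₁ = 1 / (1 + [H⁺]/K1 + K2/[H⁺]) = 1 / (1 + 10^-2.32 + 10^-1.57)
   = 1 / (1 + 0.0047863 + 0.026915) = 1/1.0317 = 0.9693
[HCO3⁻] = α₁ × DIC = 0.9693 × 4.48 = 4.34 mmol/L

[HCO3⁻] = 4.34 mmol/L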